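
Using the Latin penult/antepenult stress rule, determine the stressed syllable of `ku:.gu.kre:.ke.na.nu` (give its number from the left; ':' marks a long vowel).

4

Classical Latin: stress the penult if heavy (long vowel or closed), else the antepenult.
Weights: 4 ke L, 5 na L, 6 nu L.
The penult (syllable 5, na) is light, so stress falls on the antepenult (syllable 4, ke).
Stress on syllable 4: ku:.gu.kre:.ˈke.na.nu.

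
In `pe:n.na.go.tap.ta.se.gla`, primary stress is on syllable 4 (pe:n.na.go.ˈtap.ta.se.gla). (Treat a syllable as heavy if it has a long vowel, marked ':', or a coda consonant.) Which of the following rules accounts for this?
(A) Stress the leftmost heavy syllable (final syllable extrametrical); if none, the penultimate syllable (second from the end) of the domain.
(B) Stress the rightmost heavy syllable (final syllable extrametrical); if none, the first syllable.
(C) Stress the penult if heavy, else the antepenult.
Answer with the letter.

Rule A → syllable 1 (observed: 4).
Rule B → syllable 4 ✓.
Rule C → syllable 5 (observed: 4).

B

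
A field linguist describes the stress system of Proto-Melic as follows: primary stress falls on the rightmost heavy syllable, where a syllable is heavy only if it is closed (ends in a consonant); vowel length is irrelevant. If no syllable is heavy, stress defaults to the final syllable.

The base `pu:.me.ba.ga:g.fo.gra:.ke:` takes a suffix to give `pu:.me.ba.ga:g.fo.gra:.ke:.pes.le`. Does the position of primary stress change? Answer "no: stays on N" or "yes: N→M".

yes: 4→8

Base `pu:.me.ba.ga:g.fo.gra:.ke:` (7 syllables):
  Weights: 1 pu: L, 2 me L, 3 ba L, 4 ga:g H, 5 fo L, 6 gra: L, 7 ke: L.
  Heavy syllables in the domain: 4. The rightmost is syllable 4 (ga:g).
  → primary stress on syllable 4.
Suffixed `pu:.me.ba.ga:g.fo.gra:.ke:.pes.le` (9 syllables):
  Weights: 1 pu: L, 2 me L, 3 ba L, 4 ga:g H, 5 fo L, 6 gra: L, 7 ke: L, 8 pes H, 9 le L.
  Heavy syllables in the domain: 4, 8. The rightmost is syllable 8 (pes).
  → primary stress on syllable 8.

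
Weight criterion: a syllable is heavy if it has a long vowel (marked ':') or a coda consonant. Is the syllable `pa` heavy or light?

`pa`: short vowel, open (no coda). Short vowel, open → light.

light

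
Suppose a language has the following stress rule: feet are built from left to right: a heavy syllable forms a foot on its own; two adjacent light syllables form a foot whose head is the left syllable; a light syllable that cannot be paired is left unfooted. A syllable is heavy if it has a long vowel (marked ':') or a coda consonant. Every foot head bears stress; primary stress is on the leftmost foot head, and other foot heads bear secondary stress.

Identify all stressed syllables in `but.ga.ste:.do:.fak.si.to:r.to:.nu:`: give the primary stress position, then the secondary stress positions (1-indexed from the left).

Weights: 1 but H, 2 ga L, 3 ste: H, 4 do: H, 5 fak H, 6 si L, 7 to:r H, 8 to: H, 9 nu: H.
Parse left to right (heavy = foot alone; LL = one foot; stranded L unfooted): (ˈbut) ga (ˈste:) (ˈdo:) (ˈfak) si (ˈto:r) (ˈto:) (ˈnu:).
Foot heads: 1, 3, 4, 5, 7, 8, 9.
Primary stress on the leftmost head = syllable 1.
Secondary stress on 3, 4, 5, 7, 8, 9: ˈbut.ga.ˌste:.ˌdo:.ˌfak.si.ˌto:r.ˌto:.ˌnu:.

primary 1, secondary 3, 4, 5, 7, 8, 9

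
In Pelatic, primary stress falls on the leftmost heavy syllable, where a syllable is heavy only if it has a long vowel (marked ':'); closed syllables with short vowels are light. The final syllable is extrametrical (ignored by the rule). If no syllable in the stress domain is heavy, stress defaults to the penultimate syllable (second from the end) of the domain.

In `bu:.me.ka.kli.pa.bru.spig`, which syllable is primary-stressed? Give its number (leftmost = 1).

1

The final syllable (7, spig) is extrametrical; the stress domain is syllables 1–6.
Weights: 1 bu: H, 2 me L, 3 ka L, 4 kli L, 5 pa L, 6 bru L.
Heavy syllables in the domain: 1. The leftmost is syllable 1 (bu:).
Primary stress: syllable 1 → ˈbu:.me.ka.kli.pa.bru.spig.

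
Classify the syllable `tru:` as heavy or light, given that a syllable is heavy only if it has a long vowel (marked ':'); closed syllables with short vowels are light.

`tru:`: long vowel, open (no coda). Long vowel → heavy.

heavy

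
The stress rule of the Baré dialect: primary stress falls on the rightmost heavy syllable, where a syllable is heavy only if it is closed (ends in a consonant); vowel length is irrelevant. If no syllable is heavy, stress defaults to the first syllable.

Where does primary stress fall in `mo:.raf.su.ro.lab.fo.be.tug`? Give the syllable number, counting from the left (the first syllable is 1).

Weights: 1 mo: L, 2 raf H, 3 su L, 4 ro L, 5 lab H, 6 fo L, 7 be L, 8 tug H.
Heavy syllables in the domain: 2, 5, 8. The rightmost is syllable 8 (tug).
Primary stress: syllable 8 → mo:.raf.su.ro.lab.fo.be.ˈtug.

8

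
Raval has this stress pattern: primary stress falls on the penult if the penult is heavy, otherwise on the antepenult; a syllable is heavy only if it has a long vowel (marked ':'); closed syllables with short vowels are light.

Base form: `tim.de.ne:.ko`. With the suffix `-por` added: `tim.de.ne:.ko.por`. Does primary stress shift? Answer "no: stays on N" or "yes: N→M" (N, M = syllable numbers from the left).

Base `tim.de.ne:.ko` (4 syllables):
  Weights: 2 de L, 3 ne: H, 4 ko L.
  The penult (syllable 3, ne:) is heavy, so it takes stress.
  → primary stress on syllable 3.
Suffixed `tim.de.ne:.ko.por` (5 syllables):
  Weights: 3 ne: H, 4 ko L, 5 por L.
  The penult (syllable 4, ko) is light, so stress falls on the antepenult (syllable 3, ne:).
  → primary stress on syllable 3.

no: stays on 3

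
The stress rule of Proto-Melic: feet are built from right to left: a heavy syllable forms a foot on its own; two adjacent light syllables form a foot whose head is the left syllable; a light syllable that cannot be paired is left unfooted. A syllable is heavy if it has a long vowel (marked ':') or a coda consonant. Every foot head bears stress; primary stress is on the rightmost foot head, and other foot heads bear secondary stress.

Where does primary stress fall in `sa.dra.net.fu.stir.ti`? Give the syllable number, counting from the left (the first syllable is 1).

5

Weights: 1 sa L, 2 dra L, 3 net H, 4 fu L, 5 stir H, 6 ti L.
Parse right to left (heavy = foot alone; LL = one foot; stranded L unfooted): (ˈsa.dra) (ˈnet) fu (ˈstir) ti.
Foot heads: 1, 3, 5.
Primary stress on the rightmost head = syllable 5.
Primary stress: syllable 5 → sa.dra.net.fu.ˈstir.ti.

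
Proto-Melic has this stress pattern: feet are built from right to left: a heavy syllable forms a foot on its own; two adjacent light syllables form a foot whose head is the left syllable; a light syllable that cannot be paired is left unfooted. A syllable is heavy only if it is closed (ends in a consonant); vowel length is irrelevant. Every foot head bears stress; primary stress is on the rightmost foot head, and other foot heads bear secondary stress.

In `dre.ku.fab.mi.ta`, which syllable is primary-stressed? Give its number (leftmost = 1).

4

Weights: 1 dre L, 2 ku L, 3 fab H, 4 mi L, 5 ta L.
Parse right to left (heavy = foot alone; LL = one foot; stranded L unfooted): (ˈdre.ku) (ˈfab) (ˈmi.ta).
Foot heads: 1, 3, 4.
Primary stress on the rightmost head = syllable 4.
Primary stress: syllable 4 → dre.ku.fab.ˈmi.ta.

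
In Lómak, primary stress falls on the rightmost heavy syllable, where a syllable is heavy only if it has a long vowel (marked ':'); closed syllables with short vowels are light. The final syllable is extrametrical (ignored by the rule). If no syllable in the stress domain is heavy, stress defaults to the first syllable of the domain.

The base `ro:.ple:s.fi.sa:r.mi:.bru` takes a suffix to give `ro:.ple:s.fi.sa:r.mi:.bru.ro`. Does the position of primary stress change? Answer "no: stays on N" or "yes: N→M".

Base `ro:.ple:s.fi.sa:r.mi:.bru` (6 syllables):
  The final syllable (6, bru) is extrametrical; the stress domain is syllables 1–5.
  Weights: 1 ro: H, 2 ple:s H, 3 fi L, 4 sa:r H, 5 mi: H.
  Heavy syllables in the domain: 1, 2, 4, 5. The rightmost is syllable 5 (mi:).
  → primary stress on syllable 5.
Suffixed `ro:.ple:s.fi.sa:r.mi:.bru.ro` (7 syllables):
  The final syllable (7, ro) is extrametrical; the stress domain is syllables 1–6.
  Weights: 1 ro: H, 2 ple:s H, 3 fi L, 4 sa:r H, 5 mi: H, 6 bru L.
  Heavy syllables in the domain: 1, 2, 4, 5. The rightmost is syllable 5 (mi:).
  → primary stress on syllable 5.

no: stays on 5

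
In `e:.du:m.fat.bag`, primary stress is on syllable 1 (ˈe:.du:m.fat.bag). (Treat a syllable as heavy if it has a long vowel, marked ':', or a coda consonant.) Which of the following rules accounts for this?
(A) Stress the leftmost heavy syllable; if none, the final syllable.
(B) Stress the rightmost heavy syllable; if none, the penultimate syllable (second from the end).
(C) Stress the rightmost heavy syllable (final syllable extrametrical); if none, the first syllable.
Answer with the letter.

Rule A → syllable 1 ✓.
Rule B → syllable 4 (observed: 1).
Rule C → syllable 3 (observed: 1).

A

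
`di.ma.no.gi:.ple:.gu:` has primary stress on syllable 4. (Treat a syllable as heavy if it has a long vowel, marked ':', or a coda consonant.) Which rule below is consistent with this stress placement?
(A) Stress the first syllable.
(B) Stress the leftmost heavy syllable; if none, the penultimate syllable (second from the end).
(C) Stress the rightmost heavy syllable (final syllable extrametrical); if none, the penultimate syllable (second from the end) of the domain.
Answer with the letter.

B

Rule A → syllable 1 (observed: 4).
Rule B → syllable 4 ✓.
Rule C → syllable 5 (observed: 4).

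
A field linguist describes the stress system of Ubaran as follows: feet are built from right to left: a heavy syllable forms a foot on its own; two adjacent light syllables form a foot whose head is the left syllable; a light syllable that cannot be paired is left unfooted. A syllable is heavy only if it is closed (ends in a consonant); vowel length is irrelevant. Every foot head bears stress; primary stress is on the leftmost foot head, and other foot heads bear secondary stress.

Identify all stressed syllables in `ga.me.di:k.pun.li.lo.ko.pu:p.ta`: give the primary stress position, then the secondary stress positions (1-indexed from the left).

Weights: 1 ga L, 2 me L, 3 di:k H, 4 pun H, 5 li L, 6 lo L, 7 ko L, 8 pu:p H, 9 ta L.
Parse right to left (heavy = foot alone; LL = one foot; stranded L unfooted): (ˈga.me) (ˈdi:k) (ˈpun) li (ˈlo.ko) (ˈpu:p) ta.
Foot heads: 1, 3, 4, 6, 8.
Primary stress on the leftmost head = syllable 1.
Secondary stress on 3, 4, 6, 8: ˈga.me.ˌdi:k.ˌpun.li.ˌlo.ko.ˌpu:p.ta.

primary 1, secondary 3, 4, 6, 8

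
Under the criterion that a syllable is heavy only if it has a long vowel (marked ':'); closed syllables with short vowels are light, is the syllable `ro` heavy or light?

light

`ro`: short vowel, open (no coda). Short vowel → light.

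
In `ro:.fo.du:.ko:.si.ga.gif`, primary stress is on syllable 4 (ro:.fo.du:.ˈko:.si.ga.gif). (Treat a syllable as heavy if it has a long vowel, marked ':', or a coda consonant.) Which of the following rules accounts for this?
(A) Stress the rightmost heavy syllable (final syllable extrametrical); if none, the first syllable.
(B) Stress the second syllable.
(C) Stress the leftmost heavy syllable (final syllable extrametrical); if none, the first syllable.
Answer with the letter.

A

Rule A → syllable 4 ✓.
Rule B → syllable 2 (observed: 4).
Rule C → syllable 1 (observed: 4).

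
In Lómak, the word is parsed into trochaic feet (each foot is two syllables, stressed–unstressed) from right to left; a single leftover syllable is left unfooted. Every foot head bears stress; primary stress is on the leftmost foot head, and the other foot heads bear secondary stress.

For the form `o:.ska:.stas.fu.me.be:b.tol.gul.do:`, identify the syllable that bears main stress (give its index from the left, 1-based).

2

Parse right to left into trochaic (ˈσσ) feet: o: (ˈska:.stas) (ˈfu.me) (ˈbe:b.tol) (ˈgul.do:). Syllable 1 is left unfooted.
Foot heads (stressed positions): 2, 4, 6, 8.
End Rule Leftmost: primary stress on the leftmost head = syllable 2.
Primary stress: syllable 2 → o:.ˈska:.stas.fu.me.be:b.tol.gul.do:.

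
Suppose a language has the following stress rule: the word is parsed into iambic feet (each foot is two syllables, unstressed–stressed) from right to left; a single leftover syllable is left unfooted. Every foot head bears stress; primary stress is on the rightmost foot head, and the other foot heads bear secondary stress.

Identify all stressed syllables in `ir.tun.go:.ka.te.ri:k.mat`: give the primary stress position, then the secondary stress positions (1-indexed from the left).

Parse right to left into iambic (σˈσ) feet: ir (tun.ˈgo:) (ka.ˈte) (ri:k.ˈmat). Syllable 1 is left unfooted.
Foot heads (stressed positions): 3, 5, 7.
End Rule Rightmost: primary stress on the rightmost head = syllable 7.
Secondary stress on 3, 5: ir.tun.ˌgo:.ka.ˌte.ri:k.ˈmat.

primary 7, secondary 3, 5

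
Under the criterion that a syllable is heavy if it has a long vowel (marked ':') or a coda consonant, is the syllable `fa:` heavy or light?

heavy

`fa:`: long vowel, open (no coda). Long vowel → heavy.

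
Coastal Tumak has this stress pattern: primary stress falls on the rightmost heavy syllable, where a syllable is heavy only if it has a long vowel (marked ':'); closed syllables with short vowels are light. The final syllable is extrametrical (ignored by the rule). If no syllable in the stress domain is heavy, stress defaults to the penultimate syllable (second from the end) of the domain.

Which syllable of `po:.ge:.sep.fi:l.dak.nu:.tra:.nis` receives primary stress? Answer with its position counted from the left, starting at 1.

7

The final syllable (8, nis) is extrametrical; the stress domain is syllables 1–7.
Weights: 1 po: H, 2 ge: H, 3 sep L, 4 fi:l H, 5 dak L, 6 nu: H, 7 tra: H.
Heavy syllables in the domain: 1, 2, 4, 6, 7. The rightmost is syllable 7 (tra:).
Primary stress: syllable 7 → po:.ge:.sep.fi:l.dak.nu:.ˈtra:.nis.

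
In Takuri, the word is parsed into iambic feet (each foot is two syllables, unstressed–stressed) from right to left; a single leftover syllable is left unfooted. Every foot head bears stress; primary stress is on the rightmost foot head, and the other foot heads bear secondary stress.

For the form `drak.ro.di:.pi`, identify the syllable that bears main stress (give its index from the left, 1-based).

Parse right to left into iambic (σˈσ) feet: (drak.ˈro) (di:.ˈpi).
Foot heads (stressed positions): 2, 4.
End Rule Rightmost: primary stress on the rightmost head = syllable 4.
Primary stress: syllable 4 → drak.ro.di:.ˈpi.

4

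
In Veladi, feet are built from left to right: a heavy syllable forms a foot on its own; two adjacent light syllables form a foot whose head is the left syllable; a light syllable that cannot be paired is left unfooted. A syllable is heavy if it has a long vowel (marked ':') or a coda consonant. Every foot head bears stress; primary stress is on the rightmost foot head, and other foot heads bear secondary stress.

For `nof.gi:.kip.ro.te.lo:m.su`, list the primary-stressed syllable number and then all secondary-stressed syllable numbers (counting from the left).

primary 6, secondary 1, 2, 3, 4

Weights: 1 nof H, 2 gi: H, 3 kip H, 4 ro L, 5 te L, 6 lo:m H, 7 su L.
Parse left to right (heavy = foot alone; LL = one foot; stranded L unfooted): (ˈnof) (ˈgi:) (ˈkip) (ˈro.te) (ˈlo:m) su.
Foot heads: 1, 2, 3, 4, 6.
Primary stress on the rightmost head = syllable 6.
Secondary stress on 1, 2, 3, 4: ˌnof.ˌgi:.ˌkip.ˌro.te.ˈlo:m.su.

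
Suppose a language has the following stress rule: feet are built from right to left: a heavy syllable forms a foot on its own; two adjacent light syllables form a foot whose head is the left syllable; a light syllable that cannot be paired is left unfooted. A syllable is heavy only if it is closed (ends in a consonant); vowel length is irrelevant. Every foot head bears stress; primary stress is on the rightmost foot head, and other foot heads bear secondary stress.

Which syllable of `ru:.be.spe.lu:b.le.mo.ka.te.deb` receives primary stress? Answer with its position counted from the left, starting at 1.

Weights: 1 ru: L, 2 be L, 3 spe L, 4 lu:b H, 5 le L, 6 mo L, 7 ka L, 8 te L, 9 deb H.
Parse right to left (heavy = foot alone; LL = one foot; stranded L unfooted): ru: (ˈbe.spe) (ˈlu:b) (ˈle.mo) (ˈka.te) (ˈdeb).
Foot heads: 2, 4, 5, 7, 9.
Primary stress on the rightmost head = syllable 9.
Primary stress: syllable 9 → ru:.be.spe.lu:b.le.mo.ka.te.ˈdeb.

9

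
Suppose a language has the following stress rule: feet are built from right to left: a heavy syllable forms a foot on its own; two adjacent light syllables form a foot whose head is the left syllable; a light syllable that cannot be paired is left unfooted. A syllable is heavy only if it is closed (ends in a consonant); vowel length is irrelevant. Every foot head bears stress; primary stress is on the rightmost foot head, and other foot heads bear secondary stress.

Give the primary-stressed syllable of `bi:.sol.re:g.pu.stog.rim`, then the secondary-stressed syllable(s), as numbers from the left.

primary 6, secondary 2, 3, 5

Weights: 1 bi: L, 2 sol H, 3 re:g H, 4 pu L, 5 stog H, 6 rim H.
Parse right to left (heavy = foot alone; LL = one foot; stranded L unfooted): bi: (ˈsol) (ˈre:g) pu (ˈstog) (ˈrim).
Foot heads: 2, 3, 5, 6.
Primary stress on the rightmost head = syllable 6.
Secondary stress on 2, 3, 5: bi:.ˌsol.ˌre:g.pu.ˌstog.ˈrim.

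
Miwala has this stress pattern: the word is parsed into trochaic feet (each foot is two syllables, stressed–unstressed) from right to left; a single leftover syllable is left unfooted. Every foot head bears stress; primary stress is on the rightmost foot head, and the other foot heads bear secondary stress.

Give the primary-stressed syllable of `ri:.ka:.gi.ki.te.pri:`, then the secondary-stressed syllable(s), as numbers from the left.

primary 5, secondary 1, 3

Parse right to left into trochaic (ˈσσ) feet: (ˈri:.ka:) (ˈgi.ki) (ˈte.pri:).
Foot heads (stressed positions): 1, 3, 5.
End Rule Rightmost: primary stress on the rightmost head = syllable 5.
Secondary stress on 1, 3: ˌri:.ka:.ˌgi.ki.ˈte.pri:.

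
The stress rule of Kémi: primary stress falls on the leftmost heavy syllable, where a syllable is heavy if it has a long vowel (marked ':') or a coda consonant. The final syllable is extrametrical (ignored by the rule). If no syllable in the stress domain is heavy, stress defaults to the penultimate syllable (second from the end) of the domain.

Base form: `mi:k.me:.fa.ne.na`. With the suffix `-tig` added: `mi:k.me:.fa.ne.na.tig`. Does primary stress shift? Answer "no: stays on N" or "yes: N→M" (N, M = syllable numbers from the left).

no: stays on 1

Base `mi:k.me:.fa.ne.na` (5 syllables):
  The final syllable (5, na) is extrametrical; the stress domain is syllables 1–4.
  Weights: 1 mi:k H, 2 me: H, 3 fa L, 4 ne L.
  Heavy syllables in the domain: 1, 2. The leftmost is syllable 1 (mi:k).
  → primary stress on syllable 1.
Suffixed `mi:k.me:.fa.ne.na.tig` (6 syllables):
  The final syllable (6, tig) is extrametrical; the stress domain is syllables 1–5.
  Weights: 1 mi:k H, 2 me: H, 3 fa L, 4 ne L, 5 na L.
  Heavy syllables in the domain: 1, 2. The leftmost is syllable 1 (mi:k).
  → primary stress on syllable 1.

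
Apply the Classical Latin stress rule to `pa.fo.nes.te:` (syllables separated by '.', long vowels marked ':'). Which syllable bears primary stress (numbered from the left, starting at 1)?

Classical Latin: stress the penult if heavy (long vowel or closed), else the antepenult.
Weights: 2 fo L, 3 nes H, 4 te: H.
The penult (syllable 3, nes) is heavy, so it takes stress.
Stress on syllable 3: pa.fo.ˈnes.te:.

3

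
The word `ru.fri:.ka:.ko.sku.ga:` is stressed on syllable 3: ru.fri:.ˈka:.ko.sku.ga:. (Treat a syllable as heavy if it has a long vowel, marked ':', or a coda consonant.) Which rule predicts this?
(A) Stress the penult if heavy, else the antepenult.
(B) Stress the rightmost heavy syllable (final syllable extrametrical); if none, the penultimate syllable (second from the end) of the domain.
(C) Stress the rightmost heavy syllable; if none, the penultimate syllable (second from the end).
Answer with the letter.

Rule A → syllable 4 (observed: 3).
Rule B → syllable 3 ✓.
Rule C → syllable 6 (observed: 3).

B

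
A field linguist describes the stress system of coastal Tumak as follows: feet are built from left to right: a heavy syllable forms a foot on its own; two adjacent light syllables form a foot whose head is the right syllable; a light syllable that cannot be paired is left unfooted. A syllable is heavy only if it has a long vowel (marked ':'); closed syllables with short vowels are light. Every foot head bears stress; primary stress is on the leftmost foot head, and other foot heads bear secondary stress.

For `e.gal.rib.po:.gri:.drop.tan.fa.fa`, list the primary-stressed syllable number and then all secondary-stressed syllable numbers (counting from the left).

Weights: 1 e L, 2 gal L, 3 rib L, 4 po: H, 5 gri: H, 6 drop L, 7 tan L, 8 fa L, 9 fa L.
Parse left to right (heavy = foot alone; LL = one foot; stranded L unfooted): (e.ˈgal) rib (ˈpo:) (ˈgri:) (drop.ˈtan) (fa.ˈfa).
Foot heads: 2, 4, 5, 7, 9.
Primary stress on the leftmost head = syllable 2.
Secondary stress on 4, 5, 7, 9: e.ˈgal.rib.ˌpo:.ˌgri:.drop.ˌtan.fa.ˌfa.

primary 2, secondary 4, 5, 7, 9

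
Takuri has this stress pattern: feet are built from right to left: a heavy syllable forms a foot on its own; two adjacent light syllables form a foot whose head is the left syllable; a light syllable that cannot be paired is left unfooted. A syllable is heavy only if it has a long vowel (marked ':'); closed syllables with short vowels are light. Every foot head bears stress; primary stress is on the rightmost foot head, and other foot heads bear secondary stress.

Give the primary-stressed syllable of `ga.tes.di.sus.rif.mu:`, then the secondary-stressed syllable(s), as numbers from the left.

primary 6, secondary 2, 4

Weights: 1 ga L, 2 tes L, 3 di L, 4 sus L, 5 rif L, 6 mu: H.
Parse right to left (heavy = foot alone; LL = one foot; stranded L unfooted): ga (ˈtes.di) (ˈsus.rif) (ˈmu:).
Foot heads: 2, 4, 6.
Primary stress on the rightmost head = syllable 6.
Secondary stress on 2, 4: ga.ˌtes.di.ˌsus.rif.ˈmu:.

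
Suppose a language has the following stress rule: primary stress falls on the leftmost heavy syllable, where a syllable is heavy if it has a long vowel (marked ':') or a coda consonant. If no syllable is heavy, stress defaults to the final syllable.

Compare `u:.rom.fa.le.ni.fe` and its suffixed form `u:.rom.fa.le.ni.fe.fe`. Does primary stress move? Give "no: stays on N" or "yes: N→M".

no: stays on 1

Base `u:.rom.fa.le.ni.fe` (6 syllables):
  Weights: 1 u: H, 2 rom H, 3 fa L, 4 le L, 5 ni L, 6 fe L.
  Heavy syllables in the domain: 1, 2. The leftmost is syllable 1 (u:).
  → primary stress on syllable 1.
Suffixed `u:.rom.fa.le.ni.fe.fe` (7 syllables):
  Weights: 1 u: H, 2 rom H, 3 fa L, 4 le L, 5 ni L, 6 fe L, 7 fe L.
  Heavy syllables in the domain: 1, 2. The leftmost is syllable 1 (u:).
  → primary stress on syllable 1.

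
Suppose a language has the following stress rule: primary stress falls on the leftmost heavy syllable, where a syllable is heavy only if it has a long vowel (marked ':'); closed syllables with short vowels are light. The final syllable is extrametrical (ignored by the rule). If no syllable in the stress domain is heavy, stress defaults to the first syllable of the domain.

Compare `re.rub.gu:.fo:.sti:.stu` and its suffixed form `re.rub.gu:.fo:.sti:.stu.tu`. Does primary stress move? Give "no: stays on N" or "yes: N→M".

Base `re.rub.gu:.fo:.sti:.stu` (6 syllables):
  The final syllable (6, stu) is extrametrical; the stress domain is syllables 1–5.
  Weights: 1 re L, 2 rub L, 3 gu: H, 4 fo: H, 5 sti: H.
  Heavy syllables in the domain: 3, 4, 5. The leftmost is syllable 3 (gu:).
  → primary stress on syllable 3.
Suffixed `re.rub.gu:.fo:.sti:.stu.tu` (7 syllables):
  The final syllable (7, tu) is extrametrical; the stress domain is syllables 1–6.
  Weights: 1 re L, 2 rub L, 3 gu: H, 4 fo: H, 5 sti: H, 6 stu L.
  Heavy syllables in the domain: 3, 4, 5. The leftmost is syllable 3 (gu:).
  → primary stress on syllable 3.

no: stays on 3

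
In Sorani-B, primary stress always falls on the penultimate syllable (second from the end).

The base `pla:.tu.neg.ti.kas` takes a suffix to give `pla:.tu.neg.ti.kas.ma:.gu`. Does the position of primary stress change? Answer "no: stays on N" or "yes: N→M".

yes: 4→6

Base `pla:.tu.neg.ti.kas` (5 syllables):
  The word has 5 syllables; the penultimate syllable (second from the end) is syllable 4 (ti).
  → primary stress on syllable 4.
Suffixed `pla:.tu.neg.ti.kas.ma:.gu` (7 syllables):
  The word has 7 syllables; the penultimate syllable (second from the end) is syllable 6 (ma:).
  → primary stress on syllable 6.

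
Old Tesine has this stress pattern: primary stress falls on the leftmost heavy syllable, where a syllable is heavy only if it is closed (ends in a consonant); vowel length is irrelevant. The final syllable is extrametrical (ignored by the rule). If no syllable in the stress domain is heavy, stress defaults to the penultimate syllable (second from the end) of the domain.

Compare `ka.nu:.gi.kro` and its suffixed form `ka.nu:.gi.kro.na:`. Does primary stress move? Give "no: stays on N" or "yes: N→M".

yes: 2→3

Base `ka.nu:.gi.kro` (4 syllables):
  The final syllable (4, kro) is extrametrical; the stress domain is syllables 1–3.
  Weights: 1 ka L, 2 nu: L, 3 gi L.
  No heavy syllable in the domain; default to the penultimate syllable (second from the end) of the domain = syllable 2.
  → primary stress on syllable 2.
Suffixed `ka.nu:.gi.kro.na:` (5 syllables):
  The final syllable (5, na:) is extrametrical; the stress domain is syllables 1–4.
  Weights: 1 ka L, 2 nu: L, 3 gi L, 4 kro L.
  No heavy syllable in the domain; default to the penultimate syllable (second from the end) of the domain = syllable 3.
  → primary stress on syllable 3.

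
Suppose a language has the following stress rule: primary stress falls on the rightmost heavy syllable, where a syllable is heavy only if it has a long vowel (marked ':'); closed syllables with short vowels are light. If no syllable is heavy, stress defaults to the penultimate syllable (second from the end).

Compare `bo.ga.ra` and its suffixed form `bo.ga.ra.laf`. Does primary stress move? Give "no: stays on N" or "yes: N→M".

Base `bo.ga.ra` (3 syllables):
  Weights: 1 bo L, 2 ga L, 3 ra L.
  No heavy syllable in the domain; default to the penultimate syllable (second from the end) = syllable 2.
  → primary stress on syllable 2.
Suffixed `bo.ga.ra.laf` (4 syllables):
  Weights: 1 bo L, 2 ga L, 3 ra L, 4 laf L.
  No heavy syllable in the domain; default to the penultimate syllable (second from the end) = syllable 3.
  → primary stress on syllable 3.

yes: 2→3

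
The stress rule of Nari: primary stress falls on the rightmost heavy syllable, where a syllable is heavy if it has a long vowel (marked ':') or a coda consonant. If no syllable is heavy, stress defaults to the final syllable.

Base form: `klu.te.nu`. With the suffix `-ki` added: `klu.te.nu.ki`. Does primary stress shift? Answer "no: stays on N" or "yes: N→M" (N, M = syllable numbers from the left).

yes: 3→4

Base `klu.te.nu` (3 syllables):
  Weights: 1 klu L, 2 te L, 3 nu L.
  No heavy syllable in the domain; default to the final syllable = syllable 3.
  → primary stress on syllable 3.
Suffixed `klu.te.nu.ki` (4 syllables):
  Weights: 1 klu L, 2 te L, 3 nu L, 4 ki L.
  No heavy syllable in the domain; default to the final syllable = syllable 4.
  → primary stress on syllable 4.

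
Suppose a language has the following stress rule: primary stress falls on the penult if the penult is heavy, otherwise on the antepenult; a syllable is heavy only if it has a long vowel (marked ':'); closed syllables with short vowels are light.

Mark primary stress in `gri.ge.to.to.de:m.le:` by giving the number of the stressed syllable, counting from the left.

Weights: 4 to L, 5 de:m H, 6 le: H.
The penult (syllable 5, de:m) is heavy, so it takes stress.
Primary stress: syllable 5 → gri.ge.to.to.ˈde:m.le:.

5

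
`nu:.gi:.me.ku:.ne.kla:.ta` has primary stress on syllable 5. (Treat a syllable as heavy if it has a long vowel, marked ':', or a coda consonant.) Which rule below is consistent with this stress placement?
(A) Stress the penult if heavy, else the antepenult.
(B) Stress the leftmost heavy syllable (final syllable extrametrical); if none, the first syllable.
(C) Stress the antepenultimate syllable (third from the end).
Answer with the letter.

Rule A → syllable 6 (observed: 5).
Rule B → syllable 1 (observed: 5).
Rule C → syllable 5 ✓.

C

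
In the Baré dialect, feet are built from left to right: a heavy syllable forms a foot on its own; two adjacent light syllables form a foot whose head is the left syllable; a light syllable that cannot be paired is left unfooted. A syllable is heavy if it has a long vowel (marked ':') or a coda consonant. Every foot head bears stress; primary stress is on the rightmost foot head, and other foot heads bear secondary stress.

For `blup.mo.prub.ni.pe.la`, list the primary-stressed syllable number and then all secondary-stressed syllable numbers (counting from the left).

primary 4, secondary 1, 3

Weights: 1 blup H, 2 mo L, 3 prub H, 4 ni L, 5 pe L, 6 la L.
Parse left to right (heavy = foot alone; LL = one foot; stranded L unfooted): (ˈblup) mo (ˈprub) (ˈni.pe) la.
Foot heads: 1, 3, 4.
Primary stress on the rightmost head = syllable 4.
Secondary stress on 1, 3: ˌblup.mo.ˌprub.ˈni.pe.la.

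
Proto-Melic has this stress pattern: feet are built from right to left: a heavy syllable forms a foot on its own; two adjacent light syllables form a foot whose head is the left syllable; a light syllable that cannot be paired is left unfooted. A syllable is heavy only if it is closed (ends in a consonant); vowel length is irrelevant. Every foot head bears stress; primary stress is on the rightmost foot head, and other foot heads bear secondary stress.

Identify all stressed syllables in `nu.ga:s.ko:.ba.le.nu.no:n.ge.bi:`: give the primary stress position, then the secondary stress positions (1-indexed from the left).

primary 8, secondary 2, 3, 5, 7

Weights: 1 nu L, 2 ga:s H, 3 ko: L, 4 ba L, 5 le L, 6 nu L, 7 no:n H, 8 ge L, 9 bi: L.
Parse right to left (heavy = foot alone; LL = one foot; stranded L unfooted): nu (ˈga:s) (ˈko:.ba) (ˈle.nu) (ˈno:n) (ˈge.bi:).
Foot heads: 2, 3, 5, 7, 8.
Primary stress on the rightmost head = syllable 8.
Secondary stress on 2, 3, 5, 7: nu.ˌga:s.ˌko:.ba.ˌle.nu.ˌno:n.ˈge.bi:.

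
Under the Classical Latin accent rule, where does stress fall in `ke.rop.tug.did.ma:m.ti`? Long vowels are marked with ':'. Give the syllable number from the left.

Classical Latin: stress the penult if heavy (long vowel or closed), else the antepenult.
Weights: 4 did H, 5 ma:m H, 6 ti L.
The penult (syllable 5, ma:m) is heavy, so it takes stress.
Stress on syllable 5: ke.rop.tug.did.ˈma:m.ti.

5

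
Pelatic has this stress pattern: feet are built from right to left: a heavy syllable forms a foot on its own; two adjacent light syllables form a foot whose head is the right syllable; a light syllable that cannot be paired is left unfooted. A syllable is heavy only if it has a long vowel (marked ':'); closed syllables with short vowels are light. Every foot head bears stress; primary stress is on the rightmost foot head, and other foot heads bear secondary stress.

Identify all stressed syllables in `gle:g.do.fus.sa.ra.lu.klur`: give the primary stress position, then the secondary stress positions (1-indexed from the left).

Weights: 1 gle:g H, 2 do L, 3 fus L, 4 sa L, 5 ra L, 6 lu L, 7 klur L.
Parse right to left (heavy = foot alone; LL = one foot; stranded L unfooted): (ˈgle:g) (do.ˈfus) (sa.ˈra) (lu.ˈklur).
Foot heads: 1, 3, 5, 7.
Primary stress on the rightmost head = syllable 7.
Secondary stress on 1, 3, 5: ˌgle:g.do.ˌfus.sa.ˌra.lu.ˈklur.

primary 7, secondary 1, 3, 5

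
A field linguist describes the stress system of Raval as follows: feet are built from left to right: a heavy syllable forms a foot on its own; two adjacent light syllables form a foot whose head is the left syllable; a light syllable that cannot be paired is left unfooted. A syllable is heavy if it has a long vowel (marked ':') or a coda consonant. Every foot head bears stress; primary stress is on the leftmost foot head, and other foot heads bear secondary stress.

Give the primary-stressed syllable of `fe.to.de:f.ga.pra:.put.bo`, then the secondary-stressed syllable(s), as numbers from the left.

Weights: 1 fe L, 2 to L, 3 de:f H, 4 ga L, 5 pra: H, 6 put H, 7 bo L.
Parse left to right (heavy = foot alone; LL = one foot; stranded L unfooted): (ˈfe.to) (ˈde:f) ga (ˈpra:) (ˈput) bo.
Foot heads: 1, 3, 5, 6.
Primary stress on the leftmost head = syllable 1.
Secondary stress on 3, 5, 6: ˈfe.to.ˌde:f.ga.ˌpra:.ˌput.bo.

primary 1, secondary 3, 5, 6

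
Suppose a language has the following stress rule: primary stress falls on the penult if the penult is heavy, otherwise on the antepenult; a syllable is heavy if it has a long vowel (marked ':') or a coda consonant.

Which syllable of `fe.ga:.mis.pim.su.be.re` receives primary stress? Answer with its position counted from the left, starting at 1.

5

Weights: 5 su L, 6 be L, 7 re L.
The penult (syllable 6, be) is light, so stress falls on the antepenult (syllable 5, su).
Primary stress: syllable 5 → fe.ga:.mis.pim.ˈsu.be.re.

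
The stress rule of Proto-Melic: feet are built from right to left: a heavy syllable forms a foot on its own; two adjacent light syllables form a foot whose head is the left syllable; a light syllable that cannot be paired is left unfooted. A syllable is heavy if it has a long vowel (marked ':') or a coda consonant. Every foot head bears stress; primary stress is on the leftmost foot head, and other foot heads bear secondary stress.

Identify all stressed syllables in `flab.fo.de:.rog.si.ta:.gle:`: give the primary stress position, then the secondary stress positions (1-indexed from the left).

Weights: 1 flab H, 2 fo L, 3 de: H, 4 rog H, 5 si L, 6 ta: H, 7 gle: H.
Parse right to left (heavy = foot alone; LL = one foot; stranded L unfooted): (ˈflab) fo (ˈde:) (ˈrog) si (ˈta:) (ˈgle:).
Foot heads: 1, 3, 4, 6, 7.
Primary stress on the leftmost head = syllable 1.
Secondary stress on 3, 4, 6, 7: ˈflab.fo.ˌde:.ˌrog.si.ˌta:.ˌgle:.

primary 1, secondary 3, 4, 6, 7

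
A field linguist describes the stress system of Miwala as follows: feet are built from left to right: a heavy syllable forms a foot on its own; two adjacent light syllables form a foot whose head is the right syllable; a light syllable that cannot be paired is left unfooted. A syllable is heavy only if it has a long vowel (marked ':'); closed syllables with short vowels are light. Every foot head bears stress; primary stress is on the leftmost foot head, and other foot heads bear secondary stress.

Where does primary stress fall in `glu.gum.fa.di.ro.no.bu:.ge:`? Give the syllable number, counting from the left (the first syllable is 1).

2

Weights: 1 glu L, 2 gum L, 3 fa L, 4 di L, 5 ro L, 6 no L, 7 bu: H, 8 ge: H.
Parse left to right (heavy = foot alone; LL = one foot; stranded L unfooted): (glu.ˈgum) (fa.ˈdi) (ro.ˈno) (ˈbu:) (ˈge:).
Foot heads: 2, 4, 6, 7, 8.
Primary stress on the leftmost head = syllable 2.
Primary stress: syllable 2 → glu.ˈgum.fa.di.ro.no.bu:.ge:.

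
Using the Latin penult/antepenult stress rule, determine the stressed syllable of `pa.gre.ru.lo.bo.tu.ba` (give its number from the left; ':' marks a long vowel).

Classical Latin: stress the penult if heavy (long vowel or closed), else the antepenult.
Weights: 5 bo L, 6 tu L, 7 ba L.
The penult (syllable 6, tu) is light, so stress falls on the antepenult (syllable 5, bo).
Stress on syllable 5: pa.gre.ru.lo.ˈbo.tu.ba.

5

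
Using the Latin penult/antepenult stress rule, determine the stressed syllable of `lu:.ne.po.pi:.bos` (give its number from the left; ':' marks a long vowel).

Classical Latin: stress the penult if heavy (long vowel or closed), else the antepenult.
Weights: 3 po L, 4 pi: H, 5 bos H.
The penult (syllable 4, pi:) is heavy, so it takes stress.
Stress on syllable 4: lu:.ne.po.ˈpi:.bos.

4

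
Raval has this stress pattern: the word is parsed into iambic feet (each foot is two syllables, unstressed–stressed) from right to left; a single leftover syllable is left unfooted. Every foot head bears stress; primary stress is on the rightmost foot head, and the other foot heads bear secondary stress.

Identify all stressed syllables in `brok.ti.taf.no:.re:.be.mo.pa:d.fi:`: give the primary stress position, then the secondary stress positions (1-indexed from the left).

primary 9, secondary 3, 5, 7

Parse right to left into iambic (σˈσ) feet: brok (ti.ˈtaf) (no:.ˈre:) (be.ˈmo) (pa:d.ˈfi:). Syllable 1 is left unfooted.
Foot heads (stressed positions): 3, 5, 7, 9.
End Rule Rightmost: primary stress on the rightmost head = syllable 9.
Secondary stress on 3, 5, 7: brok.ti.ˌtaf.no:.ˌre:.be.ˌmo.pa:d.ˈfi:.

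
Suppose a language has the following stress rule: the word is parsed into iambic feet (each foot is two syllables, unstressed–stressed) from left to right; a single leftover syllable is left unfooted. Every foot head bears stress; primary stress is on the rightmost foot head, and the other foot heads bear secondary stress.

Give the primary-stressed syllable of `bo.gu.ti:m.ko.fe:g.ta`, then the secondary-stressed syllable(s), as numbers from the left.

primary 6, secondary 2, 4

Parse left to right into iambic (σˈσ) feet: (bo.ˈgu) (ti:m.ˈko) (fe:g.ˈta).
Foot heads (stressed positions): 2, 4, 6.
End Rule Rightmost: primary stress on the rightmost head = syllable 6.
Secondary stress on 2, 4: bo.ˌgu.ti:m.ˌko.fe:g.ˈta.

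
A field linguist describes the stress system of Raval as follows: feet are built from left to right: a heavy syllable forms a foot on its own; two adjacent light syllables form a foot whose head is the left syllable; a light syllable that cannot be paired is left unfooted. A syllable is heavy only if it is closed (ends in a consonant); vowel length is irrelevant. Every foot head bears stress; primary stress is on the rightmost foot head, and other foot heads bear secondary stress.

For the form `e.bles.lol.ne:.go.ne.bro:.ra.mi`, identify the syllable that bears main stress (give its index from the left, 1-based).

8

Weights: 1 e L, 2 bles H, 3 lol H, 4 ne: L, 5 go L, 6 ne L, 7 bro: L, 8 ra L, 9 mi L.
Parse left to right (heavy = foot alone; LL = one foot; stranded L unfooted): e (ˈbles) (ˈlol) (ˈne:.go) (ˈne.bro:) (ˈra.mi).
Foot heads: 2, 3, 4, 6, 8.
Primary stress on the rightmost head = syllable 8.
Primary stress: syllable 8 → e.bles.lol.ne:.go.ne.bro:.ˈra.mi.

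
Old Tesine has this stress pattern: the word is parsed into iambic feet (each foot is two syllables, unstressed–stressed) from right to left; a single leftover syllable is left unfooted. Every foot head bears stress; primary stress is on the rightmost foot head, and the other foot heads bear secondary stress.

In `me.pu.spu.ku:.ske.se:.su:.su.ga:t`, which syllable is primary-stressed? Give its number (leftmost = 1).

9

Parse right to left into iambic (σˈσ) feet: me (pu.ˈspu) (ku:.ˈske) (se:.ˈsu:) (su.ˈga:t). Syllable 1 is left unfooted.
Foot heads (stressed positions): 3, 5, 7, 9.
End Rule Rightmost: primary stress on the rightmost head = syllable 9.
Primary stress: syllable 9 → me.pu.spu.ku:.ske.se:.su:.su.ˈga:t.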